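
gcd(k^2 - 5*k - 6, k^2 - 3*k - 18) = k - 6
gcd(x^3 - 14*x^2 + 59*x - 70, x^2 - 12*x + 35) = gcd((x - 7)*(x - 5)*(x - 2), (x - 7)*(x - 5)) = x^2 - 12*x + 35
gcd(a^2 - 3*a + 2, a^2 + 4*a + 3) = 1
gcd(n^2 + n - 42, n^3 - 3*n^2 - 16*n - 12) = n - 6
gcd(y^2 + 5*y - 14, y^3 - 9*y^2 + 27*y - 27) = 1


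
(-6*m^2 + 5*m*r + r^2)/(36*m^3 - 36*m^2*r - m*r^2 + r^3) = 1/(-6*m + r)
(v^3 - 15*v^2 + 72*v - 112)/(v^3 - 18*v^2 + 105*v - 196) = (v - 4)/(v - 7)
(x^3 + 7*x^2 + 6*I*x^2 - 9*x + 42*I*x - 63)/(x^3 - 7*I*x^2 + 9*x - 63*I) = (x^2 + x*(7 + 3*I) + 21*I)/(x^2 - 10*I*x - 21)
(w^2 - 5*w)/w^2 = (w - 5)/w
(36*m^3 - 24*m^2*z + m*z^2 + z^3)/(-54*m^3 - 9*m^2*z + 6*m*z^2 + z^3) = (-2*m + z)/(3*m + z)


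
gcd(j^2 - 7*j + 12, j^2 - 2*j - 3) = j - 3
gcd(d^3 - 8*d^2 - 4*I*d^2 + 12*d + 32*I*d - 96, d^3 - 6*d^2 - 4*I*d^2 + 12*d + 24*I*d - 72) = d^2 - 4*I*d + 12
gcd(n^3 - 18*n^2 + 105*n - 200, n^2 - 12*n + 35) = n - 5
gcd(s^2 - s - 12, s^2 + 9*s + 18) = s + 3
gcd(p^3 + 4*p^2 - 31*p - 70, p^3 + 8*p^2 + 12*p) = p + 2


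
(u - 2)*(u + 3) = u^2 + u - 6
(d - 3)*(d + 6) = d^2 + 3*d - 18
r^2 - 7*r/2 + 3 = (r - 2)*(r - 3/2)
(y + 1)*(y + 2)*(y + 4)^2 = y^4 + 11*y^3 + 42*y^2 + 64*y + 32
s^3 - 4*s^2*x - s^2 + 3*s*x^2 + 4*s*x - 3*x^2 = (s - 1)*(s - 3*x)*(s - x)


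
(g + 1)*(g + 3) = g^2 + 4*g + 3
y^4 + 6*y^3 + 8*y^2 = y^2*(y + 2)*(y + 4)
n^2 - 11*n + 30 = (n - 6)*(n - 5)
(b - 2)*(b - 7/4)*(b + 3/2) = b^3 - 9*b^2/4 - 17*b/8 + 21/4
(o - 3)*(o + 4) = o^2 + o - 12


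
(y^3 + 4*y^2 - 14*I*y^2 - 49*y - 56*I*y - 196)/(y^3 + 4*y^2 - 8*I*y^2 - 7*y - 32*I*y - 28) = (y - 7*I)/(y - I)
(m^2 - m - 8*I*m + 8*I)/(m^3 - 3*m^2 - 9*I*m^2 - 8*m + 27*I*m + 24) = (m - 1)/(m^2 - m*(3 + I) + 3*I)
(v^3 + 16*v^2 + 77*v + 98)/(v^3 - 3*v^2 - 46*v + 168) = (v^2 + 9*v + 14)/(v^2 - 10*v + 24)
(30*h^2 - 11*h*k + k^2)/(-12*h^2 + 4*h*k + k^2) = (30*h^2 - 11*h*k + k^2)/(-12*h^2 + 4*h*k + k^2)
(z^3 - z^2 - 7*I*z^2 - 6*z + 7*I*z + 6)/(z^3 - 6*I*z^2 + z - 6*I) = (z - 1)/(z + I)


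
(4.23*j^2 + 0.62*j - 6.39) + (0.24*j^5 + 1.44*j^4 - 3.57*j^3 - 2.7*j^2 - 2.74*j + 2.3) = 0.24*j^5 + 1.44*j^4 - 3.57*j^3 + 1.53*j^2 - 2.12*j - 4.09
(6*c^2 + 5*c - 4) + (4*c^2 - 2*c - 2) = 10*c^2 + 3*c - 6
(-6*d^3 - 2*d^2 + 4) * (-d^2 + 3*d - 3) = 6*d^5 - 16*d^4 + 12*d^3 + 2*d^2 + 12*d - 12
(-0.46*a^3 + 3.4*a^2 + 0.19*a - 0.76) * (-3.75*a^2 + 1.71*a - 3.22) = 1.725*a^5 - 13.5366*a^4 + 6.5827*a^3 - 7.7731*a^2 - 1.9114*a + 2.4472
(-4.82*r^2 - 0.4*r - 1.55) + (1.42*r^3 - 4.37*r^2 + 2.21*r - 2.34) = 1.42*r^3 - 9.19*r^2 + 1.81*r - 3.89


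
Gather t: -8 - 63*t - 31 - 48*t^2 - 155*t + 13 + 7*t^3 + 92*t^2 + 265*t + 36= 7*t^3 + 44*t^2 + 47*t + 10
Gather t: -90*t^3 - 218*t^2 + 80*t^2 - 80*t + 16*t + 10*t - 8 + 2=-90*t^3 - 138*t^2 - 54*t - 6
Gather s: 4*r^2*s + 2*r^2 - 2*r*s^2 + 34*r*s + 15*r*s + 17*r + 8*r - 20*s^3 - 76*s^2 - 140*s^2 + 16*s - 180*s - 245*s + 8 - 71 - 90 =2*r^2 + 25*r - 20*s^3 + s^2*(-2*r - 216) + s*(4*r^2 + 49*r - 409) - 153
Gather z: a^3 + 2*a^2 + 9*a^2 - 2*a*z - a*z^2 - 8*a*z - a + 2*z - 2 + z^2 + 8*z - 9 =a^3 + 11*a^2 - a + z^2*(1 - a) + z*(10 - 10*a) - 11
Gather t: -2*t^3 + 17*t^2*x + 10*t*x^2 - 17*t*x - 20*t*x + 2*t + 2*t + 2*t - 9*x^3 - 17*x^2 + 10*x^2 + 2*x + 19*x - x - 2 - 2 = -2*t^3 + 17*t^2*x + t*(10*x^2 - 37*x + 6) - 9*x^3 - 7*x^2 + 20*x - 4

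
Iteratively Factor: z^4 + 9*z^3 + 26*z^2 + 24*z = (z + 2)*(z^3 + 7*z^2 + 12*z) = (z + 2)*(z + 3)*(z^2 + 4*z) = z*(z + 2)*(z + 3)*(z + 4)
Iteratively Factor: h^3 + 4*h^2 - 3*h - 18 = (h - 2)*(h^2 + 6*h + 9) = (h - 2)*(h + 3)*(h + 3)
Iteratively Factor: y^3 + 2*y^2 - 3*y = (y)*(y^2 + 2*y - 3) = y*(y + 3)*(y - 1)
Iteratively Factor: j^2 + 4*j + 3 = (j + 3)*(j + 1)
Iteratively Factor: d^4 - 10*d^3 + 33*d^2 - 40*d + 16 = (d - 1)*(d^3 - 9*d^2 + 24*d - 16) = (d - 4)*(d - 1)*(d^2 - 5*d + 4) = (d - 4)^2*(d - 1)*(d - 1)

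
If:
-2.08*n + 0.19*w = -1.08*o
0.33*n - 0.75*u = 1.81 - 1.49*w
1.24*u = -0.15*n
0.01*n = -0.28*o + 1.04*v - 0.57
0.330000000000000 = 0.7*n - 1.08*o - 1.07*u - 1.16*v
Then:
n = -0.35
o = -0.90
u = 0.04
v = 0.30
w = 1.31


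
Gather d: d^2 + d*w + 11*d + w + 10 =d^2 + d*(w + 11) + w + 10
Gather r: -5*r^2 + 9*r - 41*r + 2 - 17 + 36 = -5*r^2 - 32*r + 21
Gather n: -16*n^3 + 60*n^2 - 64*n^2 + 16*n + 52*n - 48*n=-16*n^3 - 4*n^2 + 20*n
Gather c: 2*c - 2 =2*c - 2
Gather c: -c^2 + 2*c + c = -c^2 + 3*c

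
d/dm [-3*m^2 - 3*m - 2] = -6*m - 3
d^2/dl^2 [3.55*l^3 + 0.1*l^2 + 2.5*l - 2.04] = 21.3*l + 0.2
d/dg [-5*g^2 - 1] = -10*g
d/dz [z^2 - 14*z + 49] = 2*z - 14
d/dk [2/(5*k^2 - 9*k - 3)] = 2*(9 - 10*k)/(-5*k^2 + 9*k + 3)^2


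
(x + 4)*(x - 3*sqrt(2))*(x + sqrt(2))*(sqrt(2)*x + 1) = sqrt(2)*x^4 - 3*x^3 + 4*sqrt(2)*x^3 - 12*x^2 - 8*sqrt(2)*x^2 - 32*sqrt(2)*x - 6*x - 24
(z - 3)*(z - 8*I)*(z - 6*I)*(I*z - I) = I*z^4 + 14*z^3 - 4*I*z^3 - 56*z^2 - 45*I*z^2 + 42*z + 192*I*z - 144*I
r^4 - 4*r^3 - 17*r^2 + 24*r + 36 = (r - 6)*(r - 2)*(r + 1)*(r + 3)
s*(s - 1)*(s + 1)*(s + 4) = s^4 + 4*s^3 - s^2 - 4*s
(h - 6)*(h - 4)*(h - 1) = h^3 - 11*h^2 + 34*h - 24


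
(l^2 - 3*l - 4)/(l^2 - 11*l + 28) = (l + 1)/(l - 7)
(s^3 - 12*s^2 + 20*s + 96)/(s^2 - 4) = (s^2 - 14*s + 48)/(s - 2)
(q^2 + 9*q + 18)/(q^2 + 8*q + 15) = (q + 6)/(q + 5)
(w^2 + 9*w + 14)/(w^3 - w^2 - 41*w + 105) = (w + 2)/(w^2 - 8*w + 15)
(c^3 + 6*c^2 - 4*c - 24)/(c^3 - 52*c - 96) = (c - 2)/(c - 8)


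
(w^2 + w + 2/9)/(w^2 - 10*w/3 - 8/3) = (w + 1/3)/(w - 4)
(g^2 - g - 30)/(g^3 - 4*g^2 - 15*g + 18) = (g + 5)/(g^2 + 2*g - 3)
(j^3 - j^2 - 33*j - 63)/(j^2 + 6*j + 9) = j - 7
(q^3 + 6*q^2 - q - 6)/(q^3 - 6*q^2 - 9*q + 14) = (q^2 + 7*q + 6)/(q^2 - 5*q - 14)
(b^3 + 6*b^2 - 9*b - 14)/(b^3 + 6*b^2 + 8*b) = (b^3 + 6*b^2 - 9*b - 14)/(b*(b^2 + 6*b + 8))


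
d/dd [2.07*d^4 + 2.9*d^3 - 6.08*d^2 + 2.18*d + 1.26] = 8.28*d^3 + 8.7*d^2 - 12.16*d + 2.18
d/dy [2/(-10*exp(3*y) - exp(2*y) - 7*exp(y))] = 2*(30*exp(2*y) + 2*exp(y) + 7)*exp(-y)/(10*exp(2*y) + exp(y) + 7)^2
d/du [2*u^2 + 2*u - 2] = 4*u + 2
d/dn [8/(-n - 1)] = 8/(n + 1)^2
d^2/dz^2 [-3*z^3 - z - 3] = -18*z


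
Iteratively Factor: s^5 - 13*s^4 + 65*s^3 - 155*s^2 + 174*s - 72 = (s - 3)*(s^4 - 10*s^3 + 35*s^2 - 50*s + 24) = (s - 3)*(s - 2)*(s^3 - 8*s^2 + 19*s - 12) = (s - 3)*(s - 2)*(s - 1)*(s^2 - 7*s + 12) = (s - 4)*(s - 3)*(s - 2)*(s - 1)*(s - 3)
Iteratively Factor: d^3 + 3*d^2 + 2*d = (d)*(d^2 + 3*d + 2) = d*(d + 1)*(d + 2)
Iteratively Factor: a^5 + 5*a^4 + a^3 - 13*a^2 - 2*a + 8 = (a + 2)*(a^4 + 3*a^3 - 5*a^2 - 3*a + 4) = (a + 2)*(a + 4)*(a^3 - a^2 - a + 1) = (a + 1)*(a + 2)*(a + 4)*(a^2 - 2*a + 1) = (a - 1)*(a + 1)*(a + 2)*(a + 4)*(a - 1)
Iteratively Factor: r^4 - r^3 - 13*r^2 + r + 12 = (r + 1)*(r^3 - 2*r^2 - 11*r + 12) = (r - 1)*(r + 1)*(r^2 - r - 12) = (r - 1)*(r + 1)*(r + 3)*(r - 4)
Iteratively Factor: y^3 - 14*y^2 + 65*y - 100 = (y - 5)*(y^2 - 9*y + 20) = (y - 5)*(y - 4)*(y - 5)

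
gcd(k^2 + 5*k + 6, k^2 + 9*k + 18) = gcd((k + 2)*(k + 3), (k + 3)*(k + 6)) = k + 3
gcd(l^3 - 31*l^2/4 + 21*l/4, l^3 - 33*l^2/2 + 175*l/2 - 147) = l - 7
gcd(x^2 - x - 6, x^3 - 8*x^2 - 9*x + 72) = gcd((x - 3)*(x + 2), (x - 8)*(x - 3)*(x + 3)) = x - 3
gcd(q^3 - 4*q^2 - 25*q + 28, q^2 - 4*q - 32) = q + 4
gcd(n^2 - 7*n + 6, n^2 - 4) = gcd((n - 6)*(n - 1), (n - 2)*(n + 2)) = 1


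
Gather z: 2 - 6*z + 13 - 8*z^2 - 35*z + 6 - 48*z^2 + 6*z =-56*z^2 - 35*z + 21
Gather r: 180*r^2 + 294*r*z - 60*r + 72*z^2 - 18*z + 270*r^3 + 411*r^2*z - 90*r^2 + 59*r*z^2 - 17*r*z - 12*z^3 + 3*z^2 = 270*r^3 + r^2*(411*z + 90) + r*(59*z^2 + 277*z - 60) - 12*z^3 + 75*z^2 - 18*z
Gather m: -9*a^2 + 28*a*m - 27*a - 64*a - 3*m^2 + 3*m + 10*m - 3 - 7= -9*a^2 - 91*a - 3*m^2 + m*(28*a + 13) - 10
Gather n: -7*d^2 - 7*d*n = -7*d^2 - 7*d*n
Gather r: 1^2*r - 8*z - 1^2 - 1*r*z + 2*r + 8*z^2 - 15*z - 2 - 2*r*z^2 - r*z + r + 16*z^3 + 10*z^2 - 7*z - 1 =r*(-2*z^2 - 2*z + 4) + 16*z^3 + 18*z^2 - 30*z - 4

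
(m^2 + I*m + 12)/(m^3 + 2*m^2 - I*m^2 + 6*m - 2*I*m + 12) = (m + 4*I)/(m^2 + 2*m*(1 + I) + 4*I)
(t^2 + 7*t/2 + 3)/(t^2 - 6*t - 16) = (t + 3/2)/(t - 8)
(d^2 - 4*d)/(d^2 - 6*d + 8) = d/(d - 2)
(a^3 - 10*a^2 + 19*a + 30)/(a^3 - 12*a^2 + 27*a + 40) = (a - 6)/(a - 8)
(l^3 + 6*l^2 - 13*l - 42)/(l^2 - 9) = (l^2 + 9*l + 14)/(l + 3)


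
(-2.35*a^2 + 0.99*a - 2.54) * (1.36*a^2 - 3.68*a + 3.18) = -3.196*a^4 + 9.9944*a^3 - 14.5706*a^2 + 12.4954*a - 8.0772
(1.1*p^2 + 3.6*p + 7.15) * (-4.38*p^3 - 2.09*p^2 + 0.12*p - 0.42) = -4.818*p^5 - 18.067*p^4 - 38.709*p^3 - 14.9735*p^2 - 0.654*p - 3.003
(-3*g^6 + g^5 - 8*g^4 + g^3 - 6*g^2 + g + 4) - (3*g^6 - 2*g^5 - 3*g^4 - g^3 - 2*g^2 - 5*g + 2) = -6*g^6 + 3*g^5 - 5*g^4 + 2*g^3 - 4*g^2 + 6*g + 2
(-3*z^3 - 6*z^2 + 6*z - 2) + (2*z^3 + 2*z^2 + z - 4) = -z^3 - 4*z^2 + 7*z - 6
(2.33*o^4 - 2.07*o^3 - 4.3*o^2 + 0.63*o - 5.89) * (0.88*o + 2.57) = 2.0504*o^5 + 4.1665*o^4 - 9.1039*o^3 - 10.4966*o^2 - 3.5641*o - 15.1373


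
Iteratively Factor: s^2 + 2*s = (s)*(s + 2)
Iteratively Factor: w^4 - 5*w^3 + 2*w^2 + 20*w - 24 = (w - 2)*(w^3 - 3*w^2 - 4*w + 12) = (w - 2)^2*(w^2 - w - 6) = (w - 2)^2*(w + 2)*(w - 3)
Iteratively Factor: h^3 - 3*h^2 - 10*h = (h)*(h^2 - 3*h - 10) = h*(h - 5)*(h + 2)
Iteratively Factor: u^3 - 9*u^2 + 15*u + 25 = (u - 5)*(u^2 - 4*u - 5) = (u - 5)*(u + 1)*(u - 5)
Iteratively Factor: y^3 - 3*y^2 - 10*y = (y)*(y^2 - 3*y - 10) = y*(y + 2)*(y - 5)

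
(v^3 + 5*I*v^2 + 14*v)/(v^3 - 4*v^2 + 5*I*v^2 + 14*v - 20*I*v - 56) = v/(v - 4)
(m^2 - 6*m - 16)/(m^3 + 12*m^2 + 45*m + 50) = (m - 8)/(m^2 + 10*m + 25)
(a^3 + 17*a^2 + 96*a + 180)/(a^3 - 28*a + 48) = (a^2 + 11*a + 30)/(a^2 - 6*a + 8)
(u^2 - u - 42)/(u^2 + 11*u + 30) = (u - 7)/(u + 5)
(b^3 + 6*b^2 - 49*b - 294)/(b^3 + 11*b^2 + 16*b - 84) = (b - 7)/(b - 2)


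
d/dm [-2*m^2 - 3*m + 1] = -4*m - 3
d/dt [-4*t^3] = -12*t^2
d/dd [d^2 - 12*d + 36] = 2*d - 12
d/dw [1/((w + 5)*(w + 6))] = (-2*w - 11)/(w^4 + 22*w^3 + 181*w^2 + 660*w + 900)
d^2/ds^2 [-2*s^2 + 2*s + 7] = -4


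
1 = 1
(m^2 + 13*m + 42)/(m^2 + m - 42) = (m + 6)/(m - 6)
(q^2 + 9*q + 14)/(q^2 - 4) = (q + 7)/(q - 2)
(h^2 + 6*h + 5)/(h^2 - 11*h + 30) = (h^2 + 6*h + 5)/(h^2 - 11*h + 30)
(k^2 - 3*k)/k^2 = (k - 3)/k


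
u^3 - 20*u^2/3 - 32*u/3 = u*(u - 8)*(u + 4/3)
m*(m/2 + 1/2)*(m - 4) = m^3/2 - 3*m^2/2 - 2*m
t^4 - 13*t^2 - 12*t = t*(t - 4)*(t + 1)*(t + 3)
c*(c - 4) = c^2 - 4*c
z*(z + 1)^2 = z^3 + 2*z^2 + z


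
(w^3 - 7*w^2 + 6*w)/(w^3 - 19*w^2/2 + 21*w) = 2*(w - 1)/(2*w - 7)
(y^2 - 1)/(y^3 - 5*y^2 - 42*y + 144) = (y^2 - 1)/(y^3 - 5*y^2 - 42*y + 144)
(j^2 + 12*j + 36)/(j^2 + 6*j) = (j + 6)/j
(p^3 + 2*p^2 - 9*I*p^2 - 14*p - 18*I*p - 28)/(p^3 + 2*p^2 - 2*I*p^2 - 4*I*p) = (p - 7*I)/p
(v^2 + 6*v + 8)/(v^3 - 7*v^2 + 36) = (v + 4)/(v^2 - 9*v + 18)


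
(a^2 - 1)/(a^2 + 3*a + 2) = (a - 1)/(a + 2)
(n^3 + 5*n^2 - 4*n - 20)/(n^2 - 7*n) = (n^3 + 5*n^2 - 4*n - 20)/(n*(n - 7))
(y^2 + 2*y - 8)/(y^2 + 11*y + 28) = (y - 2)/(y + 7)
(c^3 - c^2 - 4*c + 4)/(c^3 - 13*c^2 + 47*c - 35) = (c^2 - 4)/(c^2 - 12*c + 35)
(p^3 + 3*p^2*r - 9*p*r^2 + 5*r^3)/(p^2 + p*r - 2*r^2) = (p^2 + 4*p*r - 5*r^2)/(p + 2*r)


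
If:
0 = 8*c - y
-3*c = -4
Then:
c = 4/3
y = 32/3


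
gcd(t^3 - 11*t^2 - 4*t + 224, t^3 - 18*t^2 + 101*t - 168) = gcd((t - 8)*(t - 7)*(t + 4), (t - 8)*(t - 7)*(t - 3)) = t^2 - 15*t + 56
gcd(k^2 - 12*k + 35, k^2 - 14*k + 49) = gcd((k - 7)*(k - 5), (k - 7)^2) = k - 7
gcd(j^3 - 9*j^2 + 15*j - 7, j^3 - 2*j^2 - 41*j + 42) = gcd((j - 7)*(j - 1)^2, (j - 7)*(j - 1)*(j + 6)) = j^2 - 8*j + 7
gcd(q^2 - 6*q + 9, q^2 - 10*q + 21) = q - 3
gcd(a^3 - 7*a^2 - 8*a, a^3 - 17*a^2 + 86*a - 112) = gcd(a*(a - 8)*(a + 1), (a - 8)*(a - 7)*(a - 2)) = a - 8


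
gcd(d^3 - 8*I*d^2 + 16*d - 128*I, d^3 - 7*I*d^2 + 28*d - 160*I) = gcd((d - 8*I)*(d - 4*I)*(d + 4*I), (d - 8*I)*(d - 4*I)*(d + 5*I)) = d^2 - 12*I*d - 32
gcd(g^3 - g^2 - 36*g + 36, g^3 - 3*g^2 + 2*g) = g - 1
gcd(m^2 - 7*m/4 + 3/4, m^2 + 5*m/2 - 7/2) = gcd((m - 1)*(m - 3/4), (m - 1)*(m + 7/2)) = m - 1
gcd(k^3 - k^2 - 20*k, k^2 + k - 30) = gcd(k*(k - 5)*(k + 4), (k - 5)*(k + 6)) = k - 5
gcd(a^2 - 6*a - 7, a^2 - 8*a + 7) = a - 7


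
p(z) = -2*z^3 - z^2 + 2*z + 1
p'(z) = -6*z^2 - 2*z + 2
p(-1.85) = 6.54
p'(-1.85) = -14.84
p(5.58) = -366.46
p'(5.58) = -195.98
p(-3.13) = 46.27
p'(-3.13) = -50.52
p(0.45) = 1.52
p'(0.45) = -0.12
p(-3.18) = 48.84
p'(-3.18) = -52.31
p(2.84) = -47.20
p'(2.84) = -52.07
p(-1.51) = 2.59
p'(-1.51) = -8.66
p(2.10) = -17.73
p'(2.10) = -28.66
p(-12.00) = 3289.00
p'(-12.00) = -838.00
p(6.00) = -455.00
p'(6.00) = -226.00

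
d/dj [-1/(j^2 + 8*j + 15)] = 2*(j + 4)/(j^2 + 8*j + 15)^2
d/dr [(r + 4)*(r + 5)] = 2*r + 9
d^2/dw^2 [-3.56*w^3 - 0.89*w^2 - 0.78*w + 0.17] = -21.36*w - 1.78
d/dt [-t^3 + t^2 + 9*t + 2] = -3*t^2 + 2*t + 9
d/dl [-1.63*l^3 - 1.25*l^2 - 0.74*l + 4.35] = -4.89*l^2 - 2.5*l - 0.74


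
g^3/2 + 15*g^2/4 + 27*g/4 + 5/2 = (g/2 + 1)*(g + 1/2)*(g + 5)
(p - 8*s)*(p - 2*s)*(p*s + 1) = p^3*s - 10*p^2*s^2 + p^2 + 16*p*s^3 - 10*p*s + 16*s^2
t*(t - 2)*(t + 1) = t^3 - t^2 - 2*t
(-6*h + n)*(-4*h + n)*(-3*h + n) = -72*h^3 + 54*h^2*n - 13*h*n^2 + n^3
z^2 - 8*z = z*(z - 8)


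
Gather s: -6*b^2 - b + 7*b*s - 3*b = -6*b^2 + 7*b*s - 4*b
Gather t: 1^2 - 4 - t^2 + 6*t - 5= -t^2 + 6*t - 8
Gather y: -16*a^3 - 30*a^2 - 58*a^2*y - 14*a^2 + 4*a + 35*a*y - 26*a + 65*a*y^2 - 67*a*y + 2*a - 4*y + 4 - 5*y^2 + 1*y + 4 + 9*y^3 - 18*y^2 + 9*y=-16*a^3 - 44*a^2 - 20*a + 9*y^3 + y^2*(65*a - 23) + y*(-58*a^2 - 32*a + 6) + 8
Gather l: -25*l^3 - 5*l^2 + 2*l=-25*l^3 - 5*l^2 + 2*l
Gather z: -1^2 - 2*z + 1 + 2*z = 0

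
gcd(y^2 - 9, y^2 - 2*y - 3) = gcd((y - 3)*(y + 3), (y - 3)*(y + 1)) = y - 3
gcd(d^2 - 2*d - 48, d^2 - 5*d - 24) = d - 8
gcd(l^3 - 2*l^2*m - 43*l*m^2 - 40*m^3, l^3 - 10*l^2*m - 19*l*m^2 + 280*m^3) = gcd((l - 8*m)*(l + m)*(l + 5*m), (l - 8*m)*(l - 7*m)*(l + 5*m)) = l^2 - 3*l*m - 40*m^2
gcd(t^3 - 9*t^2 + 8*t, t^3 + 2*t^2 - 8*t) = t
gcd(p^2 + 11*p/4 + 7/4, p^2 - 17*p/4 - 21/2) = p + 7/4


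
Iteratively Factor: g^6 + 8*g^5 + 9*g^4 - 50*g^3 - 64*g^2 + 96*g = (g)*(g^5 + 8*g^4 + 9*g^3 - 50*g^2 - 64*g + 96) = g*(g + 4)*(g^4 + 4*g^3 - 7*g^2 - 22*g + 24) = g*(g + 3)*(g + 4)*(g^3 + g^2 - 10*g + 8) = g*(g + 3)*(g + 4)^2*(g^2 - 3*g + 2) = g*(g - 2)*(g + 3)*(g + 4)^2*(g - 1)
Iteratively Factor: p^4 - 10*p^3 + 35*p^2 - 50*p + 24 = (p - 4)*(p^3 - 6*p^2 + 11*p - 6) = (p - 4)*(p - 3)*(p^2 - 3*p + 2) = (p - 4)*(p - 3)*(p - 1)*(p - 2)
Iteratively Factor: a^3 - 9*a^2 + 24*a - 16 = (a - 1)*(a^2 - 8*a + 16) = (a - 4)*(a - 1)*(a - 4)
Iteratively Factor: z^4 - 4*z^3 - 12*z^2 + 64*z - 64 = (z - 2)*(z^3 - 2*z^2 - 16*z + 32) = (z - 2)^2*(z^2 - 16) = (z - 4)*(z - 2)^2*(z + 4)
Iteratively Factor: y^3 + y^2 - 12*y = (y - 3)*(y^2 + 4*y) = (y - 3)*(y + 4)*(y)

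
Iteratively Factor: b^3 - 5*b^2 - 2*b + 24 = (b - 4)*(b^2 - b - 6) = (b - 4)*(b - 3)*(b + 2)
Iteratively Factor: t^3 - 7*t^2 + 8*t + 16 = (t - 4)*(t^2 - 3*t - 4) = (t - 4)^2*(t + 1)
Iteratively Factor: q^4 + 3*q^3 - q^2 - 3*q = (q + 1)*(q^3 + 2*q^2 - 3*q) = (q - 1)*(q + 1)*(q^2 + 3*q) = (q - 1)*(q + 1)*(q + 3)*(q)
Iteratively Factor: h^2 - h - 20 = (h - 5)*(h + 4)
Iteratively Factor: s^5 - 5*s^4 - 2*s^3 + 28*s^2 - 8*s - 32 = (s - 2)*(s^4 - 3*s^3 - 8*s^2 + 12*s + 16) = (s - 4)*(s - 2)*(s^3 + s^2 - 4*s - 4) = (s - 4)*(s - 2)^2*(s^2 + 3*s + 2) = (s - 4)*(s - 2)^2*(s + 2)*(s + 1)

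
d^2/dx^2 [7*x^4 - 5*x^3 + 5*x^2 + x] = 84*x^2 - 30*x + 10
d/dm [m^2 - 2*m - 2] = 2*m - 2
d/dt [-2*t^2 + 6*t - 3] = 6 - 4*t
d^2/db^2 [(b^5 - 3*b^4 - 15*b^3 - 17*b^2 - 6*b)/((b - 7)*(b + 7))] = 2*(3*b^7 - 3*b^6 - 441*b^5 + 441*b^4 + 23269*b^3 - 45717*b^2 - 108927*b - 40817)/(b^6 - 147*b^4 + 7203*b^2 - 117649)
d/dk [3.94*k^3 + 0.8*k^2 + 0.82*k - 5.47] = 11.82*k^2 + 1.6*k + 0.82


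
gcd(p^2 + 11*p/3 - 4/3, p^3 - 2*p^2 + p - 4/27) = p - 1/3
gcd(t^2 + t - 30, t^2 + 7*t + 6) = t + 6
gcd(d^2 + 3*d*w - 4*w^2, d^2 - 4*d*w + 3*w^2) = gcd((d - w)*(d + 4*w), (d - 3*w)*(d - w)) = -d + w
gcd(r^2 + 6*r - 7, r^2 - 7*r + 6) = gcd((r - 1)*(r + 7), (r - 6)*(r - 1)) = r - 1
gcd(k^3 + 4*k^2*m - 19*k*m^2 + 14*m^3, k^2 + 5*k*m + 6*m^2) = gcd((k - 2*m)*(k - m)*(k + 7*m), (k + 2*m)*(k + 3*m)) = 1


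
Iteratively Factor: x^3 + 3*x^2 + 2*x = (x)*(x^2 + 3*x + 2) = x*(x + 1)*(x + 2)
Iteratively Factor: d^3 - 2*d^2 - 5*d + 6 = (d + 2)*(d^2 - 4*d + 3) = (d - 3)*(d + 2)*(d - 1)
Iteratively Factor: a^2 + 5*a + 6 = (a + 3)*(a + 2)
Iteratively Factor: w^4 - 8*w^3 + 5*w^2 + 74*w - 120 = (w + 3)*(w^3 - 11*w^2 + 38*w - 40) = (w - 4)*(w + 3)*(w^2 - 7*w + 10) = (w - 5)*(w - 4)*(w + 3)*(w - 2)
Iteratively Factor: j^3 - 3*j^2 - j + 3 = (j + 1)*(j^2 - 4*j + 3) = (j - 1)*(j + 1)*(j - 3)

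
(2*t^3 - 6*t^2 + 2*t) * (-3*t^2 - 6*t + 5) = -6*t^5 + 6*t^4 + 40*t^3 - 42*t^2 + 10*t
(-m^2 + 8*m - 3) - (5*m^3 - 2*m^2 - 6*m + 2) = -5*m^3 + m^2 + 14*m - 5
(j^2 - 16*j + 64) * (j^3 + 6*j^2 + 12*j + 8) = j^5 - 10*j^4 - 20*j^3 + 200*j^2 + 640*j + 512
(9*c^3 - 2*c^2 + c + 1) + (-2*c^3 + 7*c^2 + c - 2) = 7*c^3 + 5*c^2 + 2*c - 1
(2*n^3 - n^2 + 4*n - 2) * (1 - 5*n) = -10*n^4 + 7*n^3 - 21*n^2 + 14*n - 2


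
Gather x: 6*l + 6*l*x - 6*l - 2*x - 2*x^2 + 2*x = 6*l*x - 2*x^2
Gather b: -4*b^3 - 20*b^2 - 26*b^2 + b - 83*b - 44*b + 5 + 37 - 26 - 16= -4*b^3 - 46*b^2 - 126*b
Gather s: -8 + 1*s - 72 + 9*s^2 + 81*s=9*s^2 + 82*s - 80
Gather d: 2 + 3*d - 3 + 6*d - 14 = 9*d - 15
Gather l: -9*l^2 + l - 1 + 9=-9*l^2 + l + 8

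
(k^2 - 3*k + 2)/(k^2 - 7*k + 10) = (k - 1)/(k - 5)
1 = 1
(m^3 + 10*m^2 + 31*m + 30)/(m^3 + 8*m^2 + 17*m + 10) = (m + 3)/(m + 1)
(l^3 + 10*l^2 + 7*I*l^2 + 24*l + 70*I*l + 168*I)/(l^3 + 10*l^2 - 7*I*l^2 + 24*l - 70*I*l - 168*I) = (l + 7*I)/(l - 7*I)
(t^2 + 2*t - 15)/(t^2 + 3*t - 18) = (t + 5)/(t + 6)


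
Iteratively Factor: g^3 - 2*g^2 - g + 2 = (g - 2)*(g^2 - 1) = (g - 2)*(g - 1)*(g + 1)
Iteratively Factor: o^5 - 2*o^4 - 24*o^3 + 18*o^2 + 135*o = (o)*(o^4 - 2*o^3 - 24*o^2 + 18*o + 135) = o*(o - 3)*(o^3 + o^2 - 21*o - 45) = o*(o - 3)*(o + 3)*(o^2 - 2*o - 15) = o*(o - 5)*(o - 3)*(o + 3)*(o + 3)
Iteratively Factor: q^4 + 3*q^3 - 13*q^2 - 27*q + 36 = (q + 3)*(q^3 - 13*q + 12) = (q - 1)*(q + 3)*(q^2 + q - 12) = (q - 3)*(q - 1)*(q + 3)*(q + 4)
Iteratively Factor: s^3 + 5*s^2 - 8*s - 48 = (s - 3)*(s^2 + 8*s + 16) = (s - 3)*(s + 4)*(s + 4)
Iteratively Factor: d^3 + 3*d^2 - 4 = (d + 2)*(d^2 + d - 2) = (d + 2)^2*(d - 1)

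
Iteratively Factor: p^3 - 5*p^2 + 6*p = (p)*(p^2 - 5*p + 6) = p*(p - 2)*(p - 3)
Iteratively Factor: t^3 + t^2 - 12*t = (t + 4)*(t^2 - 3*t) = (t - 3)*(t + 4)*(t)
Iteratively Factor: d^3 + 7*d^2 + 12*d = (d + 4)*(d^2 + 3*d) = (d + 3)*(d + 4)*(d)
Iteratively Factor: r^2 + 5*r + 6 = (r + 3)*(r + 2)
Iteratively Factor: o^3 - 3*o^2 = (o)*(o^2 - 3*o) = o^2*(o - 3)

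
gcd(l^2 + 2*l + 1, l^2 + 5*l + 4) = l + 1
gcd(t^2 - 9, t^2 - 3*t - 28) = 1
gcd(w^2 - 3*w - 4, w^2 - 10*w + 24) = w - 4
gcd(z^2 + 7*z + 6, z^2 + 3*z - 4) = 1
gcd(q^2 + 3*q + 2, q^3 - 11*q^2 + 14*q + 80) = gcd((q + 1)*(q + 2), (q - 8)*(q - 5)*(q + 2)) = q + 2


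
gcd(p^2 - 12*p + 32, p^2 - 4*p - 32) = p - 8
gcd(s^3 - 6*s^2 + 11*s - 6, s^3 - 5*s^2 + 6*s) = s^2 - 5*s + 6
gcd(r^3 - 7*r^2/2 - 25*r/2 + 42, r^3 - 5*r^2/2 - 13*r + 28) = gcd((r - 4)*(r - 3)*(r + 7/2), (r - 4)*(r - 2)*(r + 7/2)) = r^2 - r/2 - 14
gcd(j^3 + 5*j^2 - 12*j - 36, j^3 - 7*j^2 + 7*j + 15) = j - 3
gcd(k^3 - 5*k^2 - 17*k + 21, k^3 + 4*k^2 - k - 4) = k - 1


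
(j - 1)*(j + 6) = j^2 + 5*j - 6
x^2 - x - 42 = (x - 7)*(x + 6)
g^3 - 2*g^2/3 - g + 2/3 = (g - 1)*(g - 2/3)*(g + 1)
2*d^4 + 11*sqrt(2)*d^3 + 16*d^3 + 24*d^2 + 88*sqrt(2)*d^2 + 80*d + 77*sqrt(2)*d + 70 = (d + 7)*(d + 5*sqrt(2))*(sqrt(2)*d + 1)*(sqrt(2)*d + sqrt(2))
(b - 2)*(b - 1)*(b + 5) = b^3 + 2*b^2 - 13*b + 10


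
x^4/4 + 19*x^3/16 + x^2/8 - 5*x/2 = x*(x/4 + 1)*(x - 5/4)*(x + 2)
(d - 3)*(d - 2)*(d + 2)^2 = d^4 - d^3 - 10*d^2 + 4*d + 24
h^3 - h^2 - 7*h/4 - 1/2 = (h - 2)*(h + 1/2)^2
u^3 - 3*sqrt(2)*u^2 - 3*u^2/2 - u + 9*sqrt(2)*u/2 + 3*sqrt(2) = (u - 2)*(u + 1/2)*(u - 3*sqrt(2))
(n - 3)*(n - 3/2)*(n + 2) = n^3 - 5*n^2/2 - 9*n/2 + 9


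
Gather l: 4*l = 4*l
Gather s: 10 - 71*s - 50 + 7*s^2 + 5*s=7*s^2 - 66*s - 40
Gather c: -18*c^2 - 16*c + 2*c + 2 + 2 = -18*c^2 - 14*c + 4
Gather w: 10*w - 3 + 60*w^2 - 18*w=60*w^2 - 8*w - 3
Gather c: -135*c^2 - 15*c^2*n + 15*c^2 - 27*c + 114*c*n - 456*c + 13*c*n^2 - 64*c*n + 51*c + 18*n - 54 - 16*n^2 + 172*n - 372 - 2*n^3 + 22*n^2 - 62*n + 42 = c^2*(-15*n - 120) + c*(13*n^2 + 50*n - 432) - 2*n^3 + 6*n^2 + 128*n - 384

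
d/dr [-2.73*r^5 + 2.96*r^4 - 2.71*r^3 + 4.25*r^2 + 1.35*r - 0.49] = -13.65*r^4 + 11.84*r^3 - 8.13*r^2 + 8.5*r + 1.35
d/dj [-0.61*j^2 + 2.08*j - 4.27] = 2.08 - 1.22*j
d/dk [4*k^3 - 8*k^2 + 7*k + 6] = 12*k^2 - 16*k + 7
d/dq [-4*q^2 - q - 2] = -8*q - 1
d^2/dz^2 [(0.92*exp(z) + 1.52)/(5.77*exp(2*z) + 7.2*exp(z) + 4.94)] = (30.629468*exp(4*z) + 164.200352*exp(3*z) + 32.0996639999998*exp(2*z) - 127.228864*exp(z) - 31.612048)*exp(z)/(192.100033*exp(6*z) + 719.12664*exp(5*z) + 1390.751178*exp(4*z) + 1604.61216*exp(3*z) + 1190.695116*exp(2*z) + 527.11776*exp(z) + 120.553784)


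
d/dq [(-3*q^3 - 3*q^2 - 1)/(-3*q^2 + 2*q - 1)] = (9*q^4 - 12*q^3 + 3*q^2 + 2)/(9*q^4 - 12*q^3 + 10*q^2 - 4*q + 1)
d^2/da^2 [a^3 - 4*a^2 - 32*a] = 6*a - 8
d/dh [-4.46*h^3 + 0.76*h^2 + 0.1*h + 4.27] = -13.38*h^2 + 1.52*h + 0.1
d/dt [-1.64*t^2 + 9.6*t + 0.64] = 9.6 - 3.28*t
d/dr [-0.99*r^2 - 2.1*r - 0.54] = -1.98*r - 2.1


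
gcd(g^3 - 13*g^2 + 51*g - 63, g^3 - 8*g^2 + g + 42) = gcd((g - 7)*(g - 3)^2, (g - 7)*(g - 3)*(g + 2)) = g^2 - 10*g + 21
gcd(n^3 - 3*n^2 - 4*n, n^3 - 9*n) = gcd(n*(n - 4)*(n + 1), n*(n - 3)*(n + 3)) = n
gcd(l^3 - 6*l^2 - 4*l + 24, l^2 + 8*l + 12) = l + 2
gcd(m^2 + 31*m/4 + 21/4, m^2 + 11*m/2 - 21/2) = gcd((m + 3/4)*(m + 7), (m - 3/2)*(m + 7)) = m + 7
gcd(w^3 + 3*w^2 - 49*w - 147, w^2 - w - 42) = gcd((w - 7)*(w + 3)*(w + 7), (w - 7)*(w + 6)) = w - 7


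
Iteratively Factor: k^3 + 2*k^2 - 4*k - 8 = (k + 2)*(k^2 - 4) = (k + 2)^2*(k - 2)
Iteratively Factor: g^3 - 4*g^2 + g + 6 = (g - 2)*(g^2 - 2*g - 3) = (g - 3)*(g - 2)*(g + 1)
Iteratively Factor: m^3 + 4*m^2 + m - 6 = (m - 1)*(m^2 + 5*m + 6) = (m - 1)*(m + 2)*(m + 3)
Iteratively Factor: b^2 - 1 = (b - 1)*(b + 1)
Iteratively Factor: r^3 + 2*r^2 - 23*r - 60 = (r + 4)*(r^2 - 2*r - 15) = (r + 3)*(r + 4)*(r - 5)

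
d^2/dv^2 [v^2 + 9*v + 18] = 2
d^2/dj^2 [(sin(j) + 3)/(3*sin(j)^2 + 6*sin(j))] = (-sin(j)^2 - 10*sin(j) - 16 + 6/sin(j) + 36/sin(j)^2 + 24/sin(j)^3)/(3*(sin(j) + 2)^3)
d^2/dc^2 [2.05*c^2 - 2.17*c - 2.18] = 4.10000000000000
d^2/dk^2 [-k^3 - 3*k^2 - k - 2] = -6*k - 6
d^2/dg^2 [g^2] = 2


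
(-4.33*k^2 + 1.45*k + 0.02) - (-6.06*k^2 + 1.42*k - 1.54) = 1.73*k^2 + 0.03*k + 1.56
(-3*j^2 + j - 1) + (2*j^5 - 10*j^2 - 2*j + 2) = 2*j^5 - 13*j^2 - j + 1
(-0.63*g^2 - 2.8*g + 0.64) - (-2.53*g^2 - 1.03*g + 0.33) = 1.9*g^2 - 1.77*g + 0.31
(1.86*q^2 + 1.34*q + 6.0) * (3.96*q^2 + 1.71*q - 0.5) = 7.3656*q^4 + 8.487*q^3 + 25.1214*q^2 + 9.59*q - 3.0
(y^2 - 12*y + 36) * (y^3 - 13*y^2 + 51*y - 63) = y^5 - 25*y^4 + 243*y^3 - 1143*y^2 + 2592*y - 2268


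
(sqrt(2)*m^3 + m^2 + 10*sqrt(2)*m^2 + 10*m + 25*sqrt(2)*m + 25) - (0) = sqrt(2)*m^3 + m^2 + 10*sqrt(2)*m^2 + 10*m + 25*sqrt(2)*m + 25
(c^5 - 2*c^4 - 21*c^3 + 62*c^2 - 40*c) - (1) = c^5 - 2*c^4 - 21*c^3 + 62*c^2 - 40*c - 1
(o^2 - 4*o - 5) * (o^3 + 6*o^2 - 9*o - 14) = o^5 + 2*o^4 - 38*o^3 - 8*o^2 + 101*o + 70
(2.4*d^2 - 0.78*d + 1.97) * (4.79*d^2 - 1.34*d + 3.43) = 11.496*d^4 - 6.9522*d^3 + 18.7135*d^2 - 5.3152*d + 6.7571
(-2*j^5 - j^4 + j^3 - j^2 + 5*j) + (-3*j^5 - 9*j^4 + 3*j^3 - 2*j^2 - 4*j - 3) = -5*j^5 - 10*j^4 + 4*j^3 - 3*j^2 + j - 3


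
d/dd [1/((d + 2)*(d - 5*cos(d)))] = -(d + (d + 2)*(5*sin(d) + 1) - 5*cos(d))/((d + 2)^2*(d - 5*cos(d))^2)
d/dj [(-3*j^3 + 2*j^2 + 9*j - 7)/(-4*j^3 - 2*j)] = (4*j^4 + 42*j^3 - 44*j^2 - 7)/(8*j^6 + 8*j^4 + 2*j^2)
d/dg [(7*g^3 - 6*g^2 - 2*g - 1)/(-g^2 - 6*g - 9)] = (-7*g^3 - 63*g^2 + 34*g + 4)/(g^3 + 9*g^2 + 27*g + 27)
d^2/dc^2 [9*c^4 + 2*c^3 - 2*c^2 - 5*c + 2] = 108*c^2 + 12*c - 4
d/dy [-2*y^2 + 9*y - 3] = 9 - 4*y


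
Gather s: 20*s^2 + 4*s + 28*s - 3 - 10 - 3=20*s^2 + 32*s - 16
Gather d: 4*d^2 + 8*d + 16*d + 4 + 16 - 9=4*d^2 + 24*d + 11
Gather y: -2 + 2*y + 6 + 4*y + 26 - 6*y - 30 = 0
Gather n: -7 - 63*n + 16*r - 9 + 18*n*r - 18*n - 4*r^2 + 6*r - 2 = n*(18*r - 81) - 4*r^2 + 22*r - 18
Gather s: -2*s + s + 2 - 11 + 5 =-s - 4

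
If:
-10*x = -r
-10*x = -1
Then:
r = 1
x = 1/10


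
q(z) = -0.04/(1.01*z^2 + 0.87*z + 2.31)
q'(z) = -0.04*(-2.02*z - 0.87)/(1.01*z^2 + 0.87*z + 2.31)^2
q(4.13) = -0.00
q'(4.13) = 0.00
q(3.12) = -0.00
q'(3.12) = 0.00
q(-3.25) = -0.00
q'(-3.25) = -0.00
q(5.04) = -0.00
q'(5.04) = 0.00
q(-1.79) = -0.01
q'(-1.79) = -0.01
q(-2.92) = -0.00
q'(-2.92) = -0.00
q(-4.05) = -0.00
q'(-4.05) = -0.00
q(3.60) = -0.00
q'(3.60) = 0.00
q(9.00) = -0.00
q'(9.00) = 0.00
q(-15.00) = -0.00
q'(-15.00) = -0.00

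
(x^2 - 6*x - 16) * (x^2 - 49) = x^4 - 6*x^3 - 65*x^2 + 294*x + 784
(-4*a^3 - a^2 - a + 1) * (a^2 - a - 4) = -4*a^5 + 3*a^4 + 16*a^3 + 6*a^2 + 3*a - 4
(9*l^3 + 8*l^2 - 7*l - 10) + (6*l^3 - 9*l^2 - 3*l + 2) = 15*l^3 - l^2 - 10*l - 8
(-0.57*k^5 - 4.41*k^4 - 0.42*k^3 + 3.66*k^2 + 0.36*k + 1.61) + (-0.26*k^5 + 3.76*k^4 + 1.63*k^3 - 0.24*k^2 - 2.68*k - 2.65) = -0.83*k^5 - 0.65*k^4 + 1.21*k^3 + 3.42*k^2 - 2.32*k - 1.04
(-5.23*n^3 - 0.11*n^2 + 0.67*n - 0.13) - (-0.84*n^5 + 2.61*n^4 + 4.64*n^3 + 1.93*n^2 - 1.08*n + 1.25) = 0.84*n^5 - 2.61*n^4 - 9.87*n^3 - 2.04*n^2 + 1.75*n - 1.38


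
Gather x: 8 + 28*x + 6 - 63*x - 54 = -35*x - 40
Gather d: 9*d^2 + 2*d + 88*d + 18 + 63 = 9*d^2 + 90*d + 81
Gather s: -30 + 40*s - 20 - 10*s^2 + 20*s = -10*s^2 + 60*s - 50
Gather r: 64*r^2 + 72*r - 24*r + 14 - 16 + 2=64*r^2 + 48*r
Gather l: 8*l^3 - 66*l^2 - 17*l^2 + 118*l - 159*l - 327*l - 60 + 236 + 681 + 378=8*l^3 - 83*l^2 - 368*l + 1235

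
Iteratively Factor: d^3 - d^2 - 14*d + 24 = (d - 2)*(d^2 + d - 12) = (d - 2)*(d + 4)*(d - 3)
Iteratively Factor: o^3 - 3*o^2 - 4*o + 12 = (o + 2)*(o^2 - 5*o + 6) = (o - 3)*(o + 2)*(o - 2)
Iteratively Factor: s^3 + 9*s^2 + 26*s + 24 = (s + 2)*(s^2 + 7*s + 12) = (s + 2)*(s + 3)*(s + 4)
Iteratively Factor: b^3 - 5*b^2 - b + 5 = (b - 1)*(b^2 - 4*b - 5) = (b - 5)*(b - 1)*(b + 1)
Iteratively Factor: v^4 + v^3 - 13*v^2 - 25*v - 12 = (v - 4)*(v^3 + 5*v^2 + 7*v + 3) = (v - 4)*(v + 1)*(v^2 + 4*v + 3) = (v - 4)*(v + 1)*(v + 3)*(v + 1)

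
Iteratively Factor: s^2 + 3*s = (s + 3)*(s)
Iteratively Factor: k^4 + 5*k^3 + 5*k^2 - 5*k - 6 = (k + 1)*(k^3 + 4*k^2 + k - 6) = (k + 1)*(k + 2)*(k^2 + 2*k - 3) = (k - 1)*(k + 1)*(k + 2)*(k + 3)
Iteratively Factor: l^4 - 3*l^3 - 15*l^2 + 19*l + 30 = (l + 3)*(l^3 - 6*l^2 + 3*l + 10) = (l + 1)*(l + 3)*(l^2 - 7*l + 10) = (l - 5)*(l + 1)*(l + 3)*(l - 2)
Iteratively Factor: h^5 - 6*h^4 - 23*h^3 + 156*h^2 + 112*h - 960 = (h + 3)*(h^4 - 9*h^3 + 4*h^2 + 144*h - 320) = (h - 4)*(h + 3)*(h^3 - 5*h^2 - 16*h + 80) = (h - 4)*(h + 3)*(h + 4)*(h^2 - 9*h + 20) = (h - 5)*(h - 4)*(h + 3)*(h + 4)*(h - 4)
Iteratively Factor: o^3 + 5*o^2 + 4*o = (o)*(o^2 + 5*o + 4) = o*(o + 4)*(o + 1)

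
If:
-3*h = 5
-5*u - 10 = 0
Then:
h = -5/3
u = -2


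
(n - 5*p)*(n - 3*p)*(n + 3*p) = n^3 - 5*n^2*p - 9*n*p^2 + 45*p^3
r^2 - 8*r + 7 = (r - 7)*(r - 1)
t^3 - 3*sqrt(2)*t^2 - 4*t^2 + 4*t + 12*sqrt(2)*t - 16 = (t - 4)*(t - 2*sqrt(2))*(t - sqrt(2))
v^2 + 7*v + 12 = (v + 3)*(v + 4)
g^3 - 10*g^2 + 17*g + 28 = (g - 7)*(g - 4)*(g + 1)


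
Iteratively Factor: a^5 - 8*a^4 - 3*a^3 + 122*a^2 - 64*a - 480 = (a - 4)*(a^4 - 4*a^3 - 19*a^2 + 46*a + 120) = (a - 4)*(a + 3)*(a^3 - 7*a^2 + 2*a + 40) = (a - 4)*(a + 2)*(a + 3)*(a^2 - 9*a + 20) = (a - 5)*(a - 4)*(a + 2)*(a + 3)*(a - 4)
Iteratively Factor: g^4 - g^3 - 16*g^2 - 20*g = (g)*(g^3 - g^2 - 16*g - 20) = g*(g + 2)*(g^2 - 3*g - 10) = g*(g - 5)*(g + 2)*(g + 2)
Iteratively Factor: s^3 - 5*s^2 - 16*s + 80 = (s + 4)*(s^2 - 9*s + 20) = (s - 4)*(s + 4)*(s - 5)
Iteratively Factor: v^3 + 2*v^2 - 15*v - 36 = (v + 3)*(v^2 - v - 12) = (v + 3)^2*(v - 4)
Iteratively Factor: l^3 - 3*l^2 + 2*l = (l)*(l^2 - 3*l + 2) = l*(l - 1)*(l - 2)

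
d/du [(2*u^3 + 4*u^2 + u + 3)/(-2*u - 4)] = (-4*u^3 - 16*u^2 - 16*u + 1)/(2*(u^2 + 4*u + 4))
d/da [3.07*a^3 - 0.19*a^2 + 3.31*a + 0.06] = 9.21*a^2 - 0.38*a + 3.31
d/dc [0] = 0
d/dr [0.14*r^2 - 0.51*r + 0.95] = 0.28*r - 0.51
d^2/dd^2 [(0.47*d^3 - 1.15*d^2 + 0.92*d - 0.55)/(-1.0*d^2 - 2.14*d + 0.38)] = (4.44089209850063e-16*d^5 - 11.424024*d^3 + 8.215224*d^2 + 4.557192*d + 4.291392)/(1.0*d^6 + 6.42*d^5 + 12.5988*d^4 + 4.921144*d^3 - 4.787544*d^2 + 0.927048*d - 0.054872)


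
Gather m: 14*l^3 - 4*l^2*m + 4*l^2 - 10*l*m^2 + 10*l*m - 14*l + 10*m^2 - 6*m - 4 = 14*l^3 + 4*l^2 - 14*l + m^2*(10 - 10*l) + m*(-4*l^2 + 10*l - 6) - 4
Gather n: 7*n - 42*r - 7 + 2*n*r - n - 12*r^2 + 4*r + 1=n*(2*r + 6) - 12*r^2 - 38*r - 6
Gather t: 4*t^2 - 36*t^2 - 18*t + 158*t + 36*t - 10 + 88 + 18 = -32*t^2 + 176*t + 96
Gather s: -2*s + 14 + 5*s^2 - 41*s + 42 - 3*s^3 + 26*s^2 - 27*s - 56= -3*s^3 + 31*s^2 - 70*s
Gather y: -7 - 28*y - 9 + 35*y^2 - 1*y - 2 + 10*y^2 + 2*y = 45*y^2 - 27*y - 18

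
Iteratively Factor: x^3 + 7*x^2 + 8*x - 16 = (x + 4)*(x^2 + 3*x - 4) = (x - 1)*(x + 4)*(x + 4)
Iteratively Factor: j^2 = (j)*(j)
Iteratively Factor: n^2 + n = (n + 1)*(n)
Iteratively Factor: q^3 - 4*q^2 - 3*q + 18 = (q - 3)*(q^2 - q - 6) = (q - 3)*(q + 2)*(q - 3)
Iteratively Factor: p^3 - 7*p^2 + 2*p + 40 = (p + 2)*(p^2 - 9*p + 20) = (p - 5)*(p + 2)*(p - 4)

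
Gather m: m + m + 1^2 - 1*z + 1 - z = 2*m - 2*z + 2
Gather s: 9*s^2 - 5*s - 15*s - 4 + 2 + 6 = 9*s^2 - 20*s + 4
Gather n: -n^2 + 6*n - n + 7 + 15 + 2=-n^2 + 5*n + 24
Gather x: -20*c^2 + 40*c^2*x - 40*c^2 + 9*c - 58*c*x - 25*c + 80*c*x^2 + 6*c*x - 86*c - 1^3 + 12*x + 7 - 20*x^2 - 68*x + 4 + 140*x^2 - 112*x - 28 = -60*c^2 - 102*c + x^2*(80*c + 120) + x*(40*c^2 - 52*c - 168) - 18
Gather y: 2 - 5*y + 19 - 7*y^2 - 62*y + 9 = -7*y^2 - 67*y + 30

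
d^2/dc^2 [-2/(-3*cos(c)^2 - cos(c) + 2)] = 2*(-36*sin(c)^4 + 43*sin(c)^2 + 37*cos(c)/4 - 9*cos(3*c)/4 + 7)/((cos(c) + 1)^3*(3*cos(c) - 2)^3)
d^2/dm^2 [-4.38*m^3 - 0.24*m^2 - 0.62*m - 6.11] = -26.28*m - 0.48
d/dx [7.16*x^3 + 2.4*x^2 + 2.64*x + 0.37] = 21.48*x^2 + 4.8*x + 2.64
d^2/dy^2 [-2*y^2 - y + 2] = -4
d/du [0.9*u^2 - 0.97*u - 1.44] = 1.8*u - 0.97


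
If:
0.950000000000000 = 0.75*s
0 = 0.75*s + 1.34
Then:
No Solution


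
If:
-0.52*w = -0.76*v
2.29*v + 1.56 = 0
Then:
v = -0.68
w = -1.00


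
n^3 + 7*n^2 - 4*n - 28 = (n - 2)*(n + 2)*(n + 7)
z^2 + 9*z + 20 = (z + 4)*(z + 5)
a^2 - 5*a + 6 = (a - 3)*(a - 2)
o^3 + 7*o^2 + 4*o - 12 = (o - 1)*(o + 2)*(o + 6)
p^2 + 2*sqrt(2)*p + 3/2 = (p + sqrt(2)/2)*(p + 3*sqrt(2)/2)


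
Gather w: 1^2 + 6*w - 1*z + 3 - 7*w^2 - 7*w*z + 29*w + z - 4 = -7*w^2 + w*(35 - 7*z)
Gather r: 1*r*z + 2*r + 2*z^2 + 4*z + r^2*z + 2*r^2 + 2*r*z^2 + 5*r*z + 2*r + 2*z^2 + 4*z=r^2*(z + 2) + r*(2*z^2 + 6*z + 4) + 4*z^2 + 8*z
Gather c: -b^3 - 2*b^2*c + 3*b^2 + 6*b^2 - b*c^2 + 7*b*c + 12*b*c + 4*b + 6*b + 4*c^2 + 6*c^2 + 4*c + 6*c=-b^3 + 9*b^2 + 10*b + c^2*(10 - b) + c*(-2*b^2 + 19*b + 10)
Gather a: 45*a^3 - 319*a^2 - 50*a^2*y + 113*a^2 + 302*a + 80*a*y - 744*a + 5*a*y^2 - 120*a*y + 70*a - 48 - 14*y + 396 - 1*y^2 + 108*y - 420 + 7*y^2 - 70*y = 45*a^3 + a^2*(-50*y - 206) + a*(5*y^2 - 40*y - 372) + 6*y^2 + 24*y - 72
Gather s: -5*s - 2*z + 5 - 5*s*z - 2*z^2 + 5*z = s*(-5*z - 5) - 2*z^2 + 3*z + 5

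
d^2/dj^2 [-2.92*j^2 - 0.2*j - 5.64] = -5.84000000000000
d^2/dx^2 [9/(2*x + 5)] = 72/(2*x + 5)^3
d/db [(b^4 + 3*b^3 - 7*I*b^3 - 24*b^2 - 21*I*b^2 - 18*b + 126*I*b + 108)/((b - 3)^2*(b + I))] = (b^4 + b^3*(-6 + 2*I) + b^2*(-5 + 60*I) + b*(30 - 36*I) - 234 + 54*I)/(b^4 + b^3*(-6 + 2*I) + b^2*(8 - 12*I) + b*(6 + 18*I) - 9)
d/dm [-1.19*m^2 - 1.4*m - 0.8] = -2.38*m - 1.4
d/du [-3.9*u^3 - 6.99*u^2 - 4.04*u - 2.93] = -11.7*u^2 - 13.98*u - 4.04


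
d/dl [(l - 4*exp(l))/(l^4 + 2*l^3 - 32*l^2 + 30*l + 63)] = ((1 - 4*exp(l))*(l^4 + 2*l^3 - 32*l^2 + 30*l + 63) - 2*(l - 4*exp(l))*(2*l^3 + 3*l^2 - 32*l + 15))/(l^4 + 2*l^3 - 32*l^2 + 30*l + 63)^2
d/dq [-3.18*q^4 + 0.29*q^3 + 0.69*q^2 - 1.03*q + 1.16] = -12.72*q^3 + 0.87*q^2 + 1.38*q - 1.03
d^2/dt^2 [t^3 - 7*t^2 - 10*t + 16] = 6*t - 14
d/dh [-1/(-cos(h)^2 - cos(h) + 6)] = (2*cos(h) + 1)*sin(h)/(cos(h)^2 + cos(h) - 6)^2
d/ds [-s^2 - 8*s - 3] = -2*s - 8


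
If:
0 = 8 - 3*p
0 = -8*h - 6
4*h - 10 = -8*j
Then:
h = -3/4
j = 13/8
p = 8/3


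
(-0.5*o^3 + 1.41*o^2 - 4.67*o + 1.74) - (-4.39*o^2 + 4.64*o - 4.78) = -0.5*o^3 + 5.8*o^2 - 9.31*o + 6.52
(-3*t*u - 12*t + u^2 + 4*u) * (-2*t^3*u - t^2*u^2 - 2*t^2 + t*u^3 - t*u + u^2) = 6*t^4*u^2 + 24*t^4*u + t^3*u^3 + 4*t^3*u^2 + 6*t^3*u + 24*t^3 - 4*t^2*u^4 - 16*t^2*u^3 + t^2*u^2 + 4*t^2*u + t*u^5 + 4*t*u^4 - 4*t*u^3 - 16*t*u^2 + u^4 + 4*u^3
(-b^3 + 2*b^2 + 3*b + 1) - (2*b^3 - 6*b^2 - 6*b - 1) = -3*b^3 + 8*b^2 + 9*b + 2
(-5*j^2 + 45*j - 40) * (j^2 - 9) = -5*j^4 + 45*j^3 + 5*j^2 - 405*j + 360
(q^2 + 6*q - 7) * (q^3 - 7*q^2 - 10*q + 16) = q^5 - q^4 - 59*q^3 + 5*q^2 + 166*q - 112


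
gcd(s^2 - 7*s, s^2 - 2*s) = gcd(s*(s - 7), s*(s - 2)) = s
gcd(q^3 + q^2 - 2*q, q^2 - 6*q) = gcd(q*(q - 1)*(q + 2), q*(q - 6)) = q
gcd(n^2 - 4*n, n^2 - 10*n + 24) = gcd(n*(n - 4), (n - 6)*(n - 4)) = n - 4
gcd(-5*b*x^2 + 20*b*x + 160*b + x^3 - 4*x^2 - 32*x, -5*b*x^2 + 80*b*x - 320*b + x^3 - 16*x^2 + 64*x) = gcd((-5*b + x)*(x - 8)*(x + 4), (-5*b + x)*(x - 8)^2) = -5*b*x + 40*b + x^2 - 8*x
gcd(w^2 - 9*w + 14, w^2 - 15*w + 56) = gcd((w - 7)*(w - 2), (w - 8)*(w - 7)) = w - 7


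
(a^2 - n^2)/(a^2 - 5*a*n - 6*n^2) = (a - n)/(a - 6*n)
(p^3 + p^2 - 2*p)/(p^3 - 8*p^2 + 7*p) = (p + 2)/(p - 7)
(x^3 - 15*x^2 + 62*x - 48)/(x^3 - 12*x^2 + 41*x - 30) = (x - 8)/(x - 5)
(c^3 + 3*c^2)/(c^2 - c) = c*(c + 3)/(c - 1)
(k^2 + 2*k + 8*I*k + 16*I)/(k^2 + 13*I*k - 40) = (k + 2)/(k + 5*I)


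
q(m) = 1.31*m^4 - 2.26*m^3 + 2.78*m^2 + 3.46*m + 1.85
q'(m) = 5.24*m^3 - 6.78*m^2 + 5.56*m + 3.46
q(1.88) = 19.53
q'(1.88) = 24.77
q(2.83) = 66.71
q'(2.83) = 83.66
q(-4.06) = 540.81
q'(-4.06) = -481.55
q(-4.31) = 671.56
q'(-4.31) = -565.98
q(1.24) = 9.20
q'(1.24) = 9.92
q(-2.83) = 149.57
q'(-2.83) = -185.34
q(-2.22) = 64.42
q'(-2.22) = -99.63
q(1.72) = 15.99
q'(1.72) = 19.63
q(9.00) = 7205.54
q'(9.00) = 3324.28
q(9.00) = 7205.54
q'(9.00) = 3324.28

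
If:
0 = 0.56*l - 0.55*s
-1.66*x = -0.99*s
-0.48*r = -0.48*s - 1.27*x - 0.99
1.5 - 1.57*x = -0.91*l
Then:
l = 34.60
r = 92.89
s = 35.23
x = 21.01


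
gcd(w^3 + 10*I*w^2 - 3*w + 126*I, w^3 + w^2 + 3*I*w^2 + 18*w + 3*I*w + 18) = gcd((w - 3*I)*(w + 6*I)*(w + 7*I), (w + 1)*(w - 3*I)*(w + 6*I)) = w^2 + 3*I*w + 18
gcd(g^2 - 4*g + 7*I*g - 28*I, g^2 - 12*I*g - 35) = 1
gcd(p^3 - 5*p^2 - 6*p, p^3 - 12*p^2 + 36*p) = p^2 - 6*p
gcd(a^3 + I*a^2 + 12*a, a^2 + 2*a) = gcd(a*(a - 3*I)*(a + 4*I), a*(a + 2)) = a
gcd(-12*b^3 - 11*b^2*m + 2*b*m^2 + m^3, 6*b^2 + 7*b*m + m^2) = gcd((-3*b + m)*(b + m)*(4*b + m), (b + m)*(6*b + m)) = b + m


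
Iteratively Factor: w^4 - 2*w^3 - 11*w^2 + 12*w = (w)*(w^3 - 2*w^2 - 11*w + 12) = w*(w - 4)*(w^2 + 2*w - 3) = w*(w - 4)*(w + 3)*(w - 1)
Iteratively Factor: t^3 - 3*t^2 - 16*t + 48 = (t - 3)*(t^2 - 16) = (t - 3)*(t + 4)*(t - 4)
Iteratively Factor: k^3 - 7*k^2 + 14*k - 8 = (k - 2)*(k^2 - 5*k + 4) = (k - 2)*(k - 1)*(k - 4)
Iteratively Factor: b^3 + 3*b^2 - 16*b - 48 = (b + 3)*(b^2 - 16) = (b - 4)*(b + 3)*(b + 4)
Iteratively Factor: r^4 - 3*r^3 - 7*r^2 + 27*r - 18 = (r + 3)*(r^3 - 6*r^2 + 11*r - 6) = (r - 2)*(r + 3)*(r^2 - 4*r + 3) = (r - 2)*(r - 1)*(r + 3)*(r - 3)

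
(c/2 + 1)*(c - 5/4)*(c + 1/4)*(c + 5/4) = c^4/2 + 9*c^3/8 - 17*c^2/32 - 225*c/128 - 25/64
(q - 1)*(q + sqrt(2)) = q^2 - q + sqrt(2)*q - sqrt(2)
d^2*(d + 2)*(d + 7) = d^4 + 9*d^3 + 14*d^2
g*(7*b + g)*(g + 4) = 7*b*g^2 + 28*b*g + g^3 + 4*g^2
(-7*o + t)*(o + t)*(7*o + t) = -49*o^3 - 49*o^2*t + o*t^2 + t^3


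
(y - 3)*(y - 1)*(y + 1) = y^3 - 3*y^2 - y + 3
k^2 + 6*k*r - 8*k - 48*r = (k - 8)*(k + 6*r)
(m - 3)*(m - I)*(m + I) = m^3 - 3*m^2 + m - 3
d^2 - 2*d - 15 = (d - 5)*(d + 3)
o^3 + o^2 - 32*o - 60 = (o - 6)*(o + 2)*(o + 5)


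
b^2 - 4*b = b*(b - 4)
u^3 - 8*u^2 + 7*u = u*(u - 7)*(u - 1)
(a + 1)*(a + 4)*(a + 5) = a^3 + 10*a^2 + 29*a + 20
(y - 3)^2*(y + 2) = y^3 - 4*y^2 - 3*y + 18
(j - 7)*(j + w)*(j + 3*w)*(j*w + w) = j^4*w + 4*j^3*w^2 - 6*j^3*w + 3*j^2*w^3 - 24*j^2*w^2 - 7*j^2*w - 18*j*w^3 - 28*j*w^2 - 21*w^3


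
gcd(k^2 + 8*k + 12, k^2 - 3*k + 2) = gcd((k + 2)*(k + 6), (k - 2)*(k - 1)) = 1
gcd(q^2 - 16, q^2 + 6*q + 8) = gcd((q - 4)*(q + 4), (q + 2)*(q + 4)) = q + 4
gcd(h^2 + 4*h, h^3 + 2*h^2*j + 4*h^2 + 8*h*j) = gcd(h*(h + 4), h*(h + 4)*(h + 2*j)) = h^2 + 4*h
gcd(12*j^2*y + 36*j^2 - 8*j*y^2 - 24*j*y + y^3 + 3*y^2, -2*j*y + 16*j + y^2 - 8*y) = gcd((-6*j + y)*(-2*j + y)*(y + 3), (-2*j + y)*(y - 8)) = -2*j + y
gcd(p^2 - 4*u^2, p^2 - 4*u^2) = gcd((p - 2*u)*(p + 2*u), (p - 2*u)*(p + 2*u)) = p^2 - 4*u^2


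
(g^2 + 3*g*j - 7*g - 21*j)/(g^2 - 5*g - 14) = (g + 3*j)/(g + 2)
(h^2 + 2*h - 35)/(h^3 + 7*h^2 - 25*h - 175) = 1/(h + 5)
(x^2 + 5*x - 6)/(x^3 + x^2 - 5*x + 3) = (x + 6)/(x^2 + 2*x - 3)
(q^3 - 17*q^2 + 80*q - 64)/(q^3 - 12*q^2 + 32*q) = (q^2 - 9*q + 8)/(q*(q - 4))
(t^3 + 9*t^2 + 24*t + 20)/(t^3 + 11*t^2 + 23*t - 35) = (t^2 + 4*t + 4)/(t^2 + 6*t - 7)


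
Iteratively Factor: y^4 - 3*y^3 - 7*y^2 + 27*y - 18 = (y - 2)*(y^3 - y^2 - 9*y + 9) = (y - 3)*(y - 2)*(y^2 + 2*y - 3) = (y - 3)*(y - 2)*(y + 3)*(y - 1)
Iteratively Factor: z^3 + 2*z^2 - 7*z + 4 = (z - 1)*(z^2 + 3*z - 4) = (z - 1)^2*(z + 4)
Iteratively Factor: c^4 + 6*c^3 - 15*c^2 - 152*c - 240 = (c - 5)*(c^3 + 11*c^2 + 40*c + 48) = (c - 5)*(c + 4)*(c^2 + 7*c + 12) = (c - 5)*(c + 3)*(c + 4)*(c + 4)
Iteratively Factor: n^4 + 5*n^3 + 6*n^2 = (n + 3)*(n^3 + 2*n^2) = (n + 2)*(n + 3)*(n^2) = n*(n + 2)*(n + 3)*(n)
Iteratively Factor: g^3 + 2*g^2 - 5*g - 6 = (g + 3)*(g^2 - g - 2) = (g - 2)*(g + 3)*(g + 1)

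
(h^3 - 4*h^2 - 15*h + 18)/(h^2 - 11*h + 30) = (h^2 + 2*h - 3)/(h - 5)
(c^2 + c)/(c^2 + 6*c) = (c + 1)/(c + 6)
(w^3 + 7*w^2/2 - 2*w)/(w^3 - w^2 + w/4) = 2*(w + 4)/(2*w - 1)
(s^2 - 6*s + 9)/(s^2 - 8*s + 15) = (s - 3)/(s - 5)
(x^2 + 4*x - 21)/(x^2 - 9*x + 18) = (x + 7)/(x - 6)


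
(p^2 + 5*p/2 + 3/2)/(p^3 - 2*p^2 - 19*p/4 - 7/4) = 2*(2*p + 3)/(4*p^2 - 12*p - 7)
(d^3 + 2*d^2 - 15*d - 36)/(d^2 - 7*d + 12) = (d^2 + 6*d + 9)/(d - 3)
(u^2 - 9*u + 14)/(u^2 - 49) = (u - 2)/(u + 7)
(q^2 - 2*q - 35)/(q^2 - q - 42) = (q + 5)/(q + 6)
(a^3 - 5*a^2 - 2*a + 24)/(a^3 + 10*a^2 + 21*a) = (a^3 - 5*a^2 - 2*a + 24)/(a*(a^2 + 10*a + 21))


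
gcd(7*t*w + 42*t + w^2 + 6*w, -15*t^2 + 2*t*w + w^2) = 1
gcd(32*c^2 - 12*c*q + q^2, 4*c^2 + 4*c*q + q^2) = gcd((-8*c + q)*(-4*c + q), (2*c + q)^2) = 1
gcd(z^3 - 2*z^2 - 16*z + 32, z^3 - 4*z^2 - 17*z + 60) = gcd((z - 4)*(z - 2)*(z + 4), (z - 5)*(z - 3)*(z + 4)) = z + 4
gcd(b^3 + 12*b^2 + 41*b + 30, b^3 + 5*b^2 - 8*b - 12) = b^2 + 7*b + 6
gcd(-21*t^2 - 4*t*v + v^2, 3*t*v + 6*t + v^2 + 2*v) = 3*t + v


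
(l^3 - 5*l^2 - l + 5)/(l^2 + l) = l - 6 + 5/l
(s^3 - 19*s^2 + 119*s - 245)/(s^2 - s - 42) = (s^2 - 12*s + 35)/(s + 6)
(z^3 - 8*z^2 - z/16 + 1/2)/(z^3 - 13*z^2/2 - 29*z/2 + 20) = (16*z^2 - 1)/(8*(2*z^2 + 3*z - 5))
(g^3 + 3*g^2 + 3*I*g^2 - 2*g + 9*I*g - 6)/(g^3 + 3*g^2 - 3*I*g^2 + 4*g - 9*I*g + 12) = (g + 2*I)/(g - 4*I)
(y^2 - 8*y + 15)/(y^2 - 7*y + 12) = (y - 5)/(y - 4)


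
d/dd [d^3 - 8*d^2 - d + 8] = 3*d^2 - 16*d - 1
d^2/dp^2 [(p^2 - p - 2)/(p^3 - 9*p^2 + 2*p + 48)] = 2*(p^6 - 3*p^5 + 9*p^4 - 253*p^3 + 1086*p^2 - 900*p + 1528)/(p^9 - 27*p^8 + 249*p^7 - 693*p^6 - 2094*p^5 + 12132*p^4 + 1736*p^3 - 61632*p^2 + 13824*p + 110592)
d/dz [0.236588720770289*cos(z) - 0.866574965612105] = -0.236588720770289*sin(z)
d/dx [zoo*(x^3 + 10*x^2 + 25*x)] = zoo*(x^2 + x + 1)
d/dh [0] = 0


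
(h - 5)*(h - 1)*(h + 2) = h^3 - 4*h^2 - 7*h + 10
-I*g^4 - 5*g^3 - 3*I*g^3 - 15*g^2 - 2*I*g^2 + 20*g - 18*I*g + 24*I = (g - 1)*(g + 4)*(g - 6*I)*(-I*g + 1)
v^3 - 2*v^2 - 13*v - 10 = (v - 5)*(v + 1)*(v + 2)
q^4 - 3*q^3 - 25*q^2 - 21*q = q*(q - 7)*(q + 1)*(q + 3)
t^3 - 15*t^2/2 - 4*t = t*(t - 8)*(t + 1/2)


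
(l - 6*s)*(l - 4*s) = l^2 - 10*l*s + 24*s^2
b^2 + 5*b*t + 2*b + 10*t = (b + 2)*(b + 5*t)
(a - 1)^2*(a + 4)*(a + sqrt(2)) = a^4 + sqrt(2)*a^3 + 2*a^3 - 7*a^2 + 2*sqrt(2)*a^2 - 7*sqrt(2)*a + 4*a + 4*sqrt(2)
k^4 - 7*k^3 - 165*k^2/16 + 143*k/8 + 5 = (k - 8)*(k - 5/4)*(k + 1/4)*(k + 2)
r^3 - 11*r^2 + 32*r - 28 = (r - 7)*(r - 2)^2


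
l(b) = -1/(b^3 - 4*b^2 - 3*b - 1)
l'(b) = -(-3*b^2 + 8*b + 3)/(b^3 - 4*b^2 - 3*b - 1)^2 = (3*b^2 - 8*b - 3)/(-b^3 + 4*b^2 + 3*b + 1)^2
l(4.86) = -0.21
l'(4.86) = 1.29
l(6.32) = -0.01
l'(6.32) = 0.01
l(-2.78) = 0.02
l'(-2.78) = 0.02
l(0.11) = 0.73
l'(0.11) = -2.03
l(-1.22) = 0.20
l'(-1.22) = 0.43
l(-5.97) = 0.00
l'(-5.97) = 0.00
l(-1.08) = 0.27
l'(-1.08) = 0.67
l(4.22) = 0.10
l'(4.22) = 0.18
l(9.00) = 0.00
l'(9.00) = 0.00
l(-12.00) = 0.00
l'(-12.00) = 0.00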